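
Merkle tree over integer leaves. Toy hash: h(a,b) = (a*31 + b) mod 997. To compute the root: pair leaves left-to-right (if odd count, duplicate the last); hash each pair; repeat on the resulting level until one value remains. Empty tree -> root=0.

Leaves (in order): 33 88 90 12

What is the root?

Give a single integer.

L0: [33, 88, 90, 12]
L1: h(33,88)=(33*31+88)%997=114 h(90,12)=(90*31+12)%997=808 -> [114, 808]
L2: h(114,808)=(114*31+808)%997=354 -> [354]

Answer: 354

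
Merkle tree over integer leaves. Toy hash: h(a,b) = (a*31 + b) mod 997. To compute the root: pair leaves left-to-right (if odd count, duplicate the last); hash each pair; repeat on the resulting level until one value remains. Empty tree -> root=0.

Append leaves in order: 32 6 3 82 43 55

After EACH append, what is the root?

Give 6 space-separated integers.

Answer: 32 1 127 206 568 952

Derivation:
After append 32 (leaves=[32]):
  L0: [32]
  root=32
After append 6 (leaves=[32, 6]):
  L0: [32, 6]
  L1: h(32,6)=(32*31+6)%997=1 -> [1]
  root=1
After append 3 (leaves=[32, 6, 3]):
  L0: [32, 6, 3]
  L1: h(32,6)=(32*31+6)%997=1 h(3,3)=(3*31+3)%997=96 -> [1, 96]
  L2: h(1,96)=(1*31+96)%997=127 -> [127]
  root=127
After append 82 (leaves=[32, 6, 3, 82]):
  L0: [32, 6, 3, 82]
  L1: h(32,6)=(32*31+6)%997=1 h(3,82)=(3*31+82)%997=175 -> [1, 175]
  L2: h(1,175)=(1*31+175)%997=206 -> [206]
  root=206
After append 43 (leaves=[32, 6, 3, 82, 43]):
  L0: [32, 6, 3, 82, 43]
  L1: h(32,6)=(32*31+6)%997=1 h(3,82)=(3*31+82)%997=175 h(43,43)=(43*31+43)%997=379 -> [1, 175, 379]
  L2: h(1,175)=(1*31+175)%997=206 h(379,379)=(379*31+379)%997=164 -> [206, 164]
  L3: h(206,164)=(206*31+164)%997=568 -> [568]
  root=568
After append 55 (leaves=[32, 6, 3, 82, 43, 55]):
  L0: [32, 6, 3, 82, 43, 55]
  L1: h(32,6)=(32*31+6)%997=1 h(3,82)=(3*31+82)%997=175 h(43,55)=(43*31+55)%997=391 -> [1, 175, 391]
  L2: h(1,175)=(1*31+175)%997=206 h(391,391)=(391*31+391)%997=548 -> [206, 548]
  L3: h(206,548)=(206*31+548)%997=952 -> [952]
  root=952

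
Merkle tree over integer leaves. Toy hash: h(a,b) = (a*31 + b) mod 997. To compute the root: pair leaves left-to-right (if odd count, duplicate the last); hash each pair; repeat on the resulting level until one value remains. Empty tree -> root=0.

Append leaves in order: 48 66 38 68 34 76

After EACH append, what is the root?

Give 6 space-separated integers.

Answer: 48 557 537 567 549 896

Derivation:
After append 48 (leaves=[48]):
  L0: [48]
  root=48
After append 66 (leaves=[48, 66]):
  L0: [48, 66]
  L1: h(48,66)=(48*31+66)%997=557 -> [557]
  root=557
After append 38 (leaves=[48, 66, 38]):
  L0: [48, 66, 38]
  L1: h(48,66)=(48*31+66)%997=557 h(38,38)=(38*31+38)%997=219 -> [557, 219]
  L2: h(557,219)=(557*31+219)%997=537 -> [537]
  root=537
After append 68 (leaves=[48, 66, 38, 68]):
  L0: [48, 66, 38, 68]
  L1: h(48,66)=(48*31+66)%997=557 h(38,68)=(38*31+68)%997=249 -> [557, 249]
  L2: h(557,249)=(557*31+249)%997=567 -> [567]
  root=567
After append 34 (leaves=[48, 66, 38, 68, 34]):
  L0: [48, 66, 38, 68, 34]
  L1: h(48,66)=(48*31+66)%997=557 h(38,68)=(38*31+68)%997=249 h(34,34)=(34*31+34)%997=91 -> [557, 249, 91]
  L2: h(557,249)=(557*31+249)%997=567 h(91,91)=(91*31+91)%997=918 -> [567, 918]
  L3: h(567,918)=(567*31+918)%997=549 -> [549]
  root=549
After append 76 (leaves=[48, 66, 38, 68, 34, 76]):
  L0: [48, 66, 38, 68, 34, 76]
  L1: h(48,66)=(48*31+66)%997=557 h(38,68)=(38*31+68)%997=249 h(34,76)=(34*31+76)%997=133 -> [557, 249, 133]
  L2: h(557,249)=(557*31+249)%997=567 h(133,133)=(133*31+133)%997=268 -> [567, 268]
  L3: h(567,268)=(567*31+268)%997=896 -> [896]
  root=896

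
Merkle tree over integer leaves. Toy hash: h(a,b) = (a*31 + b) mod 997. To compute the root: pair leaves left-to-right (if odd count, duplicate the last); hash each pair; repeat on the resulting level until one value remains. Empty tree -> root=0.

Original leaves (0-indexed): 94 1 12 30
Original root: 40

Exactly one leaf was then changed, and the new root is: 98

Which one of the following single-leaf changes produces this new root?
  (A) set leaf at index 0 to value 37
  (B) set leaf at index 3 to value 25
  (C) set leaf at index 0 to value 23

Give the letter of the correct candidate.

Answer: A

Derivation:
Original leaves: [94, 1, 12, 30]
Target new root: 98
Try each candidate change and compute the resulting root:
Candidate A: set leaf[0] = 37 -> leaves = [37, 1, 12, 30]
  L0: [37, 1, 12, 30]
  L1: h(37,1)=(37*31+1)%997=151 h(12,30)=(12*31+30)%997=402 -> [151, 402]
  L2: h(151,402)=(151*31+402)%997=98 -> [98]
  root = 98 == target 98  ** MATCH **
Candidate B: set leaf[3] = 25 -> leaves = [94, 1, 12, 25]
  L0: [94, 1, 12, 25]
  L1: h(94,1)=(94*31+1)%997=921 h(12,25)=(12*31+25)%997=397 -> [921, 397]
  L2: h(921,397)=(921*31+397)%997=35 -> [35]
  root = 35 != target 98
Candidate C: set leaf[0] = 23 -> leaves = [23, 1, 12, 30]
  L0: [23, 1, 12, 30]
  L1: h(23,1)=(23*31+1)%997=714 h(12,30)=(12*31+30)%997=402 -> [714, 402]
  L2: h(714,402)=(714*31+402)%997=602 -> [602]
  root = 602 != target 98
Candidate A produces the target root.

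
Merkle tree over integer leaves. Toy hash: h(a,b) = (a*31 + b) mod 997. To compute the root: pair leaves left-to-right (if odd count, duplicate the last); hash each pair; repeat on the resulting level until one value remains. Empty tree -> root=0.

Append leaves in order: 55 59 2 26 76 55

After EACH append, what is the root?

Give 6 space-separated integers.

Answer: 55 767 910 934 99 424

Derivation:
After append 55 (leaves=[55]):
  L0: [55]
  root=55
After append 59 (leaves=[55, 59]):
  L0: [55, 59]
  L1: h(55,59)=(55*31+59)%997=767 -> [767]
  root=767
After append 2 (leaves=[55, 59, 2]):
  L0: [55, 59, 2]
  L1: h(55,59)=(55*31+59)%997=767 h(2,2)=(2*31+2)%997=64 -> [767, 64]
  L2: h(767,64)=(767*31+64)%997=910 -> [910]
  root=910
After append 26 (leaves=[55, 59, 2, 26]):
  L0: [55, 59, 2, 26]
  L1: h(55,59)=(55*31+59)%997=767 h(2,26)=(2*31+26)%997=88 -> [767, 88]
  L2: h(767,88)=(767*31+88)%997=934 -> [934]
  root=934
After append 76 (leaves=[55, 59, 2, 26, 76]):
  L0: [55, 59, 2, 26, 76]
  L1: h(55,59)=(55*31+59)%997=767 h(2,26)=(2*31+26)%997=88 h(76,76)=(76*31+76)%997=438 -> [767, 88, 438]
  L2: h(767,88)=(767*31+88)%997=934 h(438,438)=(438*31+438)%997=58 -> [934, 58]
  L3: h(934,58)=(934*31+58)%997=99 -> [99]
  root=99
After append 55 (leaves=[55, 59, 2, 26, 76, 55]):
  L0: [55, 59, 2, 26, 76, 55]
  L1: h(55,59)=(55*31+59)%997=767 h(2,26)=(2*31+26)%997=88 h(76,55)=(76*31+55)%997=417 -> [767, 88, 417]
  L2: h(767,88)=(767*31+88)%997=934 h(417,417)=(417*31+417)%997=383 -> [934, 383]
  L3: h(934,383)=(934*31+383)%997=424 -> [424]
  root=424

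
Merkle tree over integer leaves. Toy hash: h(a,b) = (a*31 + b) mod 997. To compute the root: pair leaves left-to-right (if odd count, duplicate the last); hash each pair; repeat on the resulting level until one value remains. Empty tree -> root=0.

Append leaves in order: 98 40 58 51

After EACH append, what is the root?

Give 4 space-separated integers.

After append 98 (leaves=[98]):
  L0: [98]
  root=98
After append 40 (leaves=[98, 40]):
  L0: [98, 40]
  L1: h(98,40)=(98*31+40)%997=87 -> [87]
  root=87
After append 58 (leaves=[98, 40, 58]):
  L0: [98, 40, 58]
  L1: h(98,40)=(98*31+40)%997=87 h(58,58)=(58*31+58)%997=859 -> [87, 859]
  L2: h(87,859)=(87*31+859)%997=565 -> [565]
  root=565
After append 51 (leaves=[98, 40, 58, 51]):
  L0: [98, 40, 58, 51]
  L1: h(98,40)=(98*31+40)%997=87 h(58,51)=(58*31+51)%997=852 -> [87, 852]
  L2: h(87,852)=(87*31+852)%997=558 -> [558]
  root=558

Answer: 98 87 565 558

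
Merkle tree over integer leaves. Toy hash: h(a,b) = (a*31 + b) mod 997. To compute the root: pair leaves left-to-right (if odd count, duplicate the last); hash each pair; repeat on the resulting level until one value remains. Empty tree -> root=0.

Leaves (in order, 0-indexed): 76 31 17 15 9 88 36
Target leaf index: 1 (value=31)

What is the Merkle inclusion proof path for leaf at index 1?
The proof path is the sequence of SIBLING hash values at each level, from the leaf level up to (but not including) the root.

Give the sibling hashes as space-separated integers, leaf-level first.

L0 (leaves): [76, 31, 17, 15, 9, 88, 36], target index=1
L1: h(76,31)=(76*31+31)%997=393 [pair 0] h(17,15)=(17*31+15)%997=542 [pair 1] h(9,88)=(9*31+88)%997=367 [pair 2] h(36,36)=(36*31+36)%997=155 [pair 3] -> [393, 542, 367, 155]
  Sibling for proof at L0: 76
L2: h(393,542)=(393*31+542)%997=761 [pair 0] h(367,155)=(367*31+155)%997=565 [pair 1] -> [761, 565]
  Sibling for proof at L1: 542
L3: h(761,565)=(761*31+565)%997=228 [pair 0] -> [228]
  Sibling for proof at L2: 565
Root: 228
Proof path (sibling hashes from leaf to root): [76, 542, 565]

Answer: 76 542 565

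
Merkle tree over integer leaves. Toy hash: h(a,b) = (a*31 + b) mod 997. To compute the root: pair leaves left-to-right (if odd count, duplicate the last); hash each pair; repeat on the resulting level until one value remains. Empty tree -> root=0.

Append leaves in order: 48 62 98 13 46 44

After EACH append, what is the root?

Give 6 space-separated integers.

After append 48 (leaves=[48]):
  L0: [48]
  root=48
After append 62 (leaves=[48, 62]):
  L0: [48, 62]
  L1: h(48,62)=(48*31+62)%997=553 -> [553]
  root=553
After append 98 (leaves=[48, 62, 98]):
  L0: [48, 62, 98]
  L1: h(48,62)=(48*31+62)%997=553 h(98,98)=(98*31+98)%997=145 -> [553, 145]
  L2: h(553,145)=(553*31+145)%997=339 -> [339]
  root=339
After append 13 (leaves=[48, 62, 98, 13]):
  L0: [48, 62, 98, 13]
  L1: h(48,62)=(48*31+62)%997=553 h(98,13)=(98*31+13)%997=60 -> [553, 60]
  L2: h(553,60)=(553*31+60)%997=254 -> [254]
  root=254
After append 46 (leaves=[48, 62, 98, 13, 46]):
  L0: [48, 62, 98, 13, 46]
  L1: h(48,62)=(48*31+62)%997=553 h(98,13)=(98*31+13)%997=60 h(46,46)=(46*31+46)%997=475 -> [553, 60, 475]
  L2: h(553,60)=(553*31+60)%997=254 h(475,475)=(475*31+475)%997=245 -> [254, 245]
  L3: h(254,245)=(254*31+245)%997=143 -> [143]
  root=143
After append 44 (leaves=[48, 62, 98, 13, 46, 44]):
  L0: [48, 62, 98, 13, 46, 44]
  L1: h(48,62)=(48*31+62)%997=553 h(98,13)=(98*31+13)%997=60 h(46,44)=(46*31+44)%997=473 -> [553, 60, 473]
  L2: h(553,60)=(553*31+60)%997=254 h(473,473)=(473*31+473)%997=181 -> [254, 181]
  L3: h(254,181)=(254*31+181)%997=79 -> [79]
  root=79

Answer: 48 553 339 254 143 79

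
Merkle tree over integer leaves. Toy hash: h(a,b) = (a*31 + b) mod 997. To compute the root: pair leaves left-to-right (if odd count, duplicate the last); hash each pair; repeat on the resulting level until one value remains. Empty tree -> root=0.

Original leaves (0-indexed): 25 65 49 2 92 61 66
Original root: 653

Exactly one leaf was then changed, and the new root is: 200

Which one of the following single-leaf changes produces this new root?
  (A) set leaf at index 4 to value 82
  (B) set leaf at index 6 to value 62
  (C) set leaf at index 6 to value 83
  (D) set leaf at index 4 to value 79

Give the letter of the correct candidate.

Answer: C

Derivation:
Original leaves: [25, 65, 49, 2, 92, 61, 66]
Target new root: 200
Try each candidate change and compute the resulting root:
Candidate A: set leaf[4] = 82 -> leaves = [25, 65, 49, 2, 82, 61, 66]
  L0: [25, 65, 49, 2, 82, 61, 66]
  L1: h(25,65)=(25*31+65)%997=840 h(49,2)=(49*31+2)%997=524 h(82,61)=(82*31+61)%997=609 h(66,66)=(66*31+66)%997=118 -> [840, 524, 609, 118]
  L2: h(840,524)=(840*31+524)%997=642 h(609,118)=(609*31+118)%997=54 -> [642, 54]
  L3: h(642,54)=(642*31+54)%997=16 -> [16]
  root = 16 != target 200
Candidate B: set leaf[6] = 62 -> leaves = [25, 65, 49, 2, 92, 61, 62]
  L0: [25, 65, 49, 2, 92, 61, 62]
  L1: h(25,65)=(25*31+65)%997=840 h(49,2)=(49*31+2)%997=524 h(92,61)=(92*31+61)%997=919 h(62,62)=(62*31+62)%997=987 -> [840, 524, 919, 987]
  L2: h(840,524)=(840*31+524)%997=642 h(919,987)=(919*31+987)%997=563 -> [642, 563]
  L3: h(642,563)=(642*31+563)%997=525 -> [525]
  root = 525 != target 200
Candidate C: set leaf[6] = 83 -> leaves = [25, 65, 49, 2, 92, 61, 83]
  L0: [25, 65, 49, 2, 92, 61, 83]
  L1: h(25,65)=(25*31+65)%997=840 h(49,2)=(49*31+2)%997=524 h(92,61)=(92*31+61)%997=919 h(83,83)=(83*31+83)%997=662 -> [840, 524, 919, 662]
  L2: h(840,524)=(840*31+524)%997=642 h(919,662)=(919*31+662)%997=238 -> [642, 238]
  L3: h(642,238)=(642*31+238)%997=200 -> [200]
  root = 200 == target 200  ** MATCH **
Candidate D: set leaf[4] = 79 -> leaves = [25, 65, 49, 2, 79, 61, 66]
  L0: [25, 65, 49, 2, 79, 61, 66]
  L1: h(25,65)=(25*31+65)%997=840 h(49,2)=(49*31+2)%997=524 h(79,61)=(79*31+61)%997=516 h(66,66)=(66*31+66)%997=118 -> [840, 524, 516, 118]
  L2: h(840,524)=(840*31+524)%997=642 h(516,118)=(516*31+118)%997=162 -> [642, 162]
  L3: h(642,162)=(642*31+162)%997=124 -> [124]
  root = 124 != target 200
Candidate C produces the target root.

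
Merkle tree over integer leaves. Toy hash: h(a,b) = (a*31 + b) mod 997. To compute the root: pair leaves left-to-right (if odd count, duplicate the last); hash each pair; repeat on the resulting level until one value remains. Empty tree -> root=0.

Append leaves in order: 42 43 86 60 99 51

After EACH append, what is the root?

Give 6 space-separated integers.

Answer: 42 348 579 553 873 334

Derivation:
After append 42 (leaves=[42]):
  L0: [42]
  root=42
After append 43 (leaves=[42, 43]):
  L0: [42, 43]
  L1: h(42,43)=(42*31+43)%997=348 -> [348]
  root=348
After append 86 (leaves=[42, 43, 86]):
  L0: [42, 43, 86]
  L1: h(42,43)=(42*31+43)%997=348 h(86,86)=(86*31+86)%997=758 -> [348, 758]
  L2: h(348,758)=(348*31+758)%997=579 -> [579]
  root=579
After append 60 (leaves=[42, 43, 86, 60]):
  L0: [42, 43, 86, 60]
  L1: h(42,43)=(42*31+43)%997=348 h(86,60)=(86*31+60)%997=732 -> [348, 732]
  L2: h(348,732)=(348*31+732)%997=553 -> [553]
  root=553
After append 99 (leaves=[42, 43, 86, 60, 99]):
  L0: [42, 43, 86, 60, 99]
  L1: h(42,43)=(42*31+43)%997=348 h(86,60)=(86*31+60)%997=732 h(99,99)=(99*31+99)%997=177 -> [348, 732, 177]
  L2: h(348,732)=(348*31+732)%997=553 h(177,177)=(177*31+177)%997=679 -> [553, 679]
  L3: h(553,679)=(553*31+679)%997=873 -> [873]
  root=873
After append 51 (leaves=[42, 43, 86, 60, 99, 51]):
  L0: [42, 43, 86, 60, 99, 51]
  L1: h(42,43)=(42*31+43)%997=348 h(86,60)=(86*31+60)%997=732 h(99,51)=(99*31+51)%997=129 -> [348, 732, 129]
  L2: h(348,732)=(348*31+732)%997=553 h(129,129)=(129*31+129)%997=140 -> [553, 140]
  L3: h(553,140)=(553*31+140)%997=334 -> [334]
  root=334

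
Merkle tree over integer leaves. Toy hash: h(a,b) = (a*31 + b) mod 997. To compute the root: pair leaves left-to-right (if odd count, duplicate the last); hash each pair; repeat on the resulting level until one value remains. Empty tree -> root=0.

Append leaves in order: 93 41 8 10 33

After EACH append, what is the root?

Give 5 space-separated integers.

Answer: 93 930 173 175 334

Derivation:
After append 93 (leaves=[93]):
  L0: [93]
  root=93
After append 41 (leaves=[93, 41]):
  L0: [93, 41]
  L1: h(93,41)=(93*31+41)%997=930 -> [930]
  root=930
After append 8 (leaves=[93, 41, 8]):
  L0: [93, 41, 8]
  L1: h(93,41)=(93*31+41)%997=930 h(8,8)=(8*31+8)%997=256 -> [930, 256]
  L2: h(930,256)=(930*31+256)%997=173 -> [173]
  root=173
After append 10 (leaves=[93, 41, 8, 10]):
  L0: [93, 41, 8, 10]
  L1: h(93,41)=(93*31+41)%997=930 h(8,10)=(8*31+10)%997=258 -> [930, 258]
  L2: h(930,258)=(930*31+258)%997=175 -> [175]
  root=175
After append 33 (leaves=[93, 41, 8, 10, 33]):
  L0: [93, 41, 8, 10, 33]
  L1: h(93,41)=(93*31+41)%997=930 h(8,10)=(8*31+10)%997=258 h(33,33)=(33*31+33)%997=59 -> [930, 258, 59]
  L2: h(930,258)=(930*31+258)%997=175 h(59,59)=(59*31+59)%997=891 -> [175, 891]
  L3: h(175,891)=(175*31+891)%997=334 -> [334]
  root=334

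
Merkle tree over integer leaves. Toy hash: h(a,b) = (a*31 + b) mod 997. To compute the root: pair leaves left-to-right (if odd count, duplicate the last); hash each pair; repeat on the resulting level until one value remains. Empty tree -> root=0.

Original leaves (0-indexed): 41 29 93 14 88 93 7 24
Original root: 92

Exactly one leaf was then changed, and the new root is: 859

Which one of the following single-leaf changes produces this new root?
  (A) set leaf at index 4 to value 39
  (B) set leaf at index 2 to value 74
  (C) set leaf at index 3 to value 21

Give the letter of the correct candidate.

Answer: A

Derivation:
Original leaves: [41, 29, 93, 14, 88, 93, 7, 24]
Target new root: 859
Try each candidate change and compute the resulting root:
Candidate A: set leaf[4] = 39 -> leaves = [41, 29, 93, 14, 39, 93, 7, 24]
  L0: [41, 29, 93, 14, 39, 93, 7, 24]
  L1: h(41,29)=(41*31+29)%997=303 h(93,14)=(93*31+14)%997=903 h(39,93)=(39*31+93)%997=305 h(7,24)=(7*31+24)%997=241 -> [303, 903, 305, 241]
  L2: h(303,903)=(303*31+903)%997=326 h(305,241)=(305*31+241)%997=723 -> [326, 723]
  L3: h(326,723)=(326*31+723)%997=859 -> [859]
  root = 859 == target 859  ** MATCH **
Candidate B: set leaf[2] = 74 -> leaves = [41, 29, 74, 14, 88, 93, 7, 24]
  L0: [41, 29, 74, 14, 88, 93, 7, 24]
  L1: h(41,29)=(41*31+29)%997=303 h(74,14)=(74*31+14)%997=314 h(88,93)=(88*31+93)%997=827 h(7,24)=(7*31+24)%997=241 -> [303, 314, 827, 241]
  L2: h(303,314)=(303*31+314)%997=734 h(827,241)=(827*31+241)%997=953 -> [734, 953]
  L3: h(734,953)=(734*31+953)%997=776 -> [776]
  root = 776 != target 859
Candidate C: set leaf[3] = 21 -> leaves = [41, 29, 93, 21, 88, 93, 7, 24]
  L0: [41, 29, 93, 21, 88, 93, 7, 24]
  L1: h(41,29)=(41*31+29)%997=303 h(93,21)=(93*31+21)%997=910 h(88,93)=(88*31+93)%997=827 h(7,24)=(7*31+24)%997=241 -> [303, 910, 827, 241]
  L2: h(303,910)=(303*31+910)%997=333 h(827,241)=(827*31+241)%997=953 -> [333, 953]
  L3: h(333,953)=(333*31+953)%997=309 -> [309]
  root = 309 != target 859
Candidate A produces the target root.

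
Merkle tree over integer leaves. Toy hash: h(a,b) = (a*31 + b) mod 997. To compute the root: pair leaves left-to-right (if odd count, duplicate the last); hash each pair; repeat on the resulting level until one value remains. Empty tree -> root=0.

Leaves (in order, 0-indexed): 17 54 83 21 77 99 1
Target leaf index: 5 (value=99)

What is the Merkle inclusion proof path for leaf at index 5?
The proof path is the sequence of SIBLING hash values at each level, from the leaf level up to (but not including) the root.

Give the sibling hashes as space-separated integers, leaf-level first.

L0 (leaves): [17, 54, 83, 21, 77, 99, 1], target index=5
L1: h(17,54)=(17*31+54)%997=581 [pair 0] h(83,21)=(83*31+21)%997=600 [pair 1] h(77,99)=(77*31+99)%997=492 [pair 2] h(1,1)=(1*31+1)%997=32 [pair 3] -> [581, 600, 492, 32]
  Sibling for proof at L0: 77
L2: h(581,600)=(581*31+600)%997=665 [pair 0] h(492,32)=(492*31+32)%997=329 [pair 1] -> [665, 329]
  Sibling for proof at L1: 32
L3: h(665,329)=(665*31+329)%997=7 [pair 0] -> [7]
  Sibling for proof at L2: 665
Root: 7
Proof path (sibling hashes from leaf to root): [77, 32, 665]

Answer: 77 32 665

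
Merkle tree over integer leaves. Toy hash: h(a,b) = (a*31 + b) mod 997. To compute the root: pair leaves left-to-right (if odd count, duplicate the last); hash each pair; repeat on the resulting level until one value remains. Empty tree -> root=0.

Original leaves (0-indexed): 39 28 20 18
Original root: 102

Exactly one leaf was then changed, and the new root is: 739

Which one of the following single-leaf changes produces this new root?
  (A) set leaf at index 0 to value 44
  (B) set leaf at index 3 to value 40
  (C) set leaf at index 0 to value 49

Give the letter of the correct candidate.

Original leaves: [39, 28, 20, 18]
Target new root: 739
Try each candidate change and compute the resulting root:
Candidate A: set leaf[0] = 44 -> leaves = [44, 28, 20, 18]
  L0: [44, 28, 20, 18]
  L1: h(44,28)=(44*31+28)%997=395 h(20,18)=(20*31+18)%997=638 -> [395, 638]
  L2: h(395,638)=(395*31+638)%997=919 -> [919]
  root = 919 != target 739
Candidate B: set leaf[3] = 40 -> leaves = [39, 28, 20, 40]
  L0: [39, 28, 20, 40]
  L1: h(39,28)=(39*31+28)%997=240 h(20,40)=(20*31+40)%997=660 -> [240, 660]
  L2: h(240,660)=(240*31+660)%997=124 -> [124]
  root = 124 != target 739
Candidate C: set leaf[0] = 49 -> leaves = [49, 28, 20, 18]
  L0: [49, 28, 20, 18]
  L1: h(49,28)=(49*31+28)%997=550 h(20,18)=(20*31+18)%997=638 -> [550, 638]
  L2: h(550,638)=(550*31+638)%997=739 -> [739]
  root = 739 == target 739  ** MATCH **
Candidate C produces the target root.

Answer: C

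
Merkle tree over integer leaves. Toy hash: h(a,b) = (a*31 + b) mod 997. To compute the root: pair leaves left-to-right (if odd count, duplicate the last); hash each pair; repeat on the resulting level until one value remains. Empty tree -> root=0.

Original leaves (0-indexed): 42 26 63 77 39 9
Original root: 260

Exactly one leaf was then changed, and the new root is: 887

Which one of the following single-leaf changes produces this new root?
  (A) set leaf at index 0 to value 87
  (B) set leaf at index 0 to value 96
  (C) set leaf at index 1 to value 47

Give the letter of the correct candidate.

Original leaves: [42, 26, 63, 77, 39, 9]
Target new root: 887
Try each candidate change and compute the resulting root:
Candidate A: set leaf[0] = 87 -> leaves = [87, 26, 63, 77, 39, 9]
  L0: [87, 26, 63, 77, 39, 9]
  L1: h(87,26)=(87*31+26)%997=729 h(63,77)=(63*31+77)%997=36 h(39,9)=(39*31+9)%997=221 -> [729, 36, 221]
  L2: h(729,36)=(729*31+36)%997=701 h(221,221)=(221*31+221)%997=93 -> [701, 93]
  L3: h(701,93)=(701*31+93)%997=887 -> [887]
  root = 887 == target 887  ** MATCH **
Candidate B: set leaf[0] = 96 -> leaves = [96, 26, 63, 77, 39, 9]
  L0: [96, 26, 63, 77, 39, 9]
  L1: h(96,26)=(96*31+26)%997=11 h(63,77)=(63*31+77)%997=36 h(39,9)=(39*31+9)%997=221 -> [11, 36, 221]
  L2: h(11,36)=(11*31+36)%997=377 h(221,221)=(221*31+221)%997=93 -> [377, 93]
  L3: h(377,93)=(377*31+93)%997=813 -> [813]
  root = 813 != target 887
Candidate C: set leaf[1] = 47 -> leaves = [42, 47, 63, 77, 39, 9]
  L0: [42, 47, 63, 77, 39, 9]
  L1: h(42,47)=(42*31+47)%997=352 h(63,77)=(63*31+77)%997=36 h(39,9)=(39*31+9)%997=221 -> [352, 36, 221]
  L2: h(352,36)=(352*31+36)%997=978 h(221,221)=(221*31+221)%997=93 -> [978, 93]
  L3: h(978,93)=(978*31+93)%997=501 -> [501]
  root = 501 != target 887
Candidate A produces the target root.

Answer: A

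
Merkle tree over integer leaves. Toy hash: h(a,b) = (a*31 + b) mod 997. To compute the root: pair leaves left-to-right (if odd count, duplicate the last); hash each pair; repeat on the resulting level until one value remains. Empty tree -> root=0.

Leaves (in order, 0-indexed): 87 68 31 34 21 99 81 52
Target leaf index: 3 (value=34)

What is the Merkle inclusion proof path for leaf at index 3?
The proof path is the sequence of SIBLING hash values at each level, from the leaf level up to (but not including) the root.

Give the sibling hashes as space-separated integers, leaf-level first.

Answer: 31 771 888

Derivation:
L0 (leaves): [87, 68, 31, 34, 21, 99, 81, 52], target index=3
L1: h(87,68)=(87*31+68)%997=771 [pair 0] h(31,34)=(31*31+34)%997=995 [pair 1] h(21,99)=(21*31+99)%997=750 [pair 2] h(81,52)=(81*31+52)%997=569 [pair 3] -> [771, 995, 750, 569]
  Sibling for proof at L0: 31
L2: h(771,995)=(771*31+995)%997=968 [pair 0] h(750,569)=(750*31+569)%997=888 [pair 1] -> [968, 888]
  Sibling for proof at L1: 771
L3: h(968,888)=(968*31+888)%997=986 [pair 0] -> [986]
  Sibling for proof at L2: 888
Root: 986
Proof path (sibling hashes from leaf to root): [31, 771, 888]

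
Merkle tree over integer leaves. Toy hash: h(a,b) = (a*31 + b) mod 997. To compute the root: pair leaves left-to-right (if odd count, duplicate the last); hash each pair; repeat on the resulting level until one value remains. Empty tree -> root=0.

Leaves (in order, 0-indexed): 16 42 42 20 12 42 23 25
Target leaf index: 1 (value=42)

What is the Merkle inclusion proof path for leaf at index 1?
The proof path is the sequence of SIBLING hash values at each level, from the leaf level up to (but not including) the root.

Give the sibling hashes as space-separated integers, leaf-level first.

L0 (leaves): [16, 42, 42, 20, 12, 42, 23, 25], target index=1
L1: h(16,42)=(16*31+42)%997=538 [pair 0] h(42,20)=(42*31+20)%997=325 [pair 1] h(12,42)=(12*31+42)%997=414 [pair 2] h(23,25)=(23*31+25)%997=738 [pair 3] -> [538, 325, 414, 738]
  Sibling for proof at L0: 16
L2: h(538,325)=(538*31+325)%997=54 [pair 0] h(414,738)=(414*31+738)%997=611 [pair 1] -> [54, 611]
  Sibling for proof at L1: 325
L3: h(54,611)=(54*31+611)%997=291 [pair 0] -> [291]
  Sibling for proof at L2: 611
Root: 291
Proof path (sibling hashes from leaf to root): [16, 325, 611]

Answer: 16 325 611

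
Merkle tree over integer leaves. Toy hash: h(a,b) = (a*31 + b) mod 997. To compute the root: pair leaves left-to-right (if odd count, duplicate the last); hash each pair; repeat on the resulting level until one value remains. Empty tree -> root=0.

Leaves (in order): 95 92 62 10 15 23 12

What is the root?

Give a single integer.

L0: [95, 92, 62, 10, 15, 23, 12]
L1: h(95,92)=(95*31+92)%997=46 h(62,10)=(62*31+10)%997=935 h(15,23)=(15*31+23)%997=488 h(12,12)=(12*31+12)%997=384 -> [46, 935, 488, 384]
L2: h(46,935)=(46*31+935)%997=367 h(488,384)=(488*31+384)%997=557 -> [367, 557]
L3: h(367,557)=(367*31+557)%997=967 -> [967]

Answer: 967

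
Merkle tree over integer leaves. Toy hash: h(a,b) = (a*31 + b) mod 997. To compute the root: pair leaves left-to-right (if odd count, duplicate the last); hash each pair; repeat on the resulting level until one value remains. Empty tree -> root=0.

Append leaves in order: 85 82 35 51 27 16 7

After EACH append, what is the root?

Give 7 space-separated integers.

After append 85 (leaves=[85]):
  L0: [85]
  root=85
After append 82 (leaves=[85, 82]):
  L0: [85, 82]
  L1: h(85,82)=(85*31+82)%997=723 -> [723]
  root=723
After append 35 (leaves=[85, 82, 35]):
  L0: [85, 82, 35]
  L1: h(85,82)=(85*31+82)%997=723 h(35,35)=(35*31+35)%997=123 -> [723, 123]
  L2: h(723,123)=(723*31+123)%997=602 -> [602]
  root=602
After append 51 (leaves=[85, 82, 35, 51]):
  L0: [85, 82, 35, 51]
  L1: h(85,82)=(85*31+82)%997=723 h(35,51)=(35*31+51)%997=139 -> [723, 139]
  L2: h(723,139)=(723*31+139)%997=618 -> [618]
  root=618
After append 27 (leaves=[85, 82, 35, 51, 27]):
  L0: [85, 82, 35, 51, 27]
  L1: h(85,82)=(85*31+82)%997=723 h(35,51)=(35*31+51)%997=139 h(27,27)=(27*31+27)%997=864 -> [723, 139, 864]
  L2: h(723,139)=(723*31+139)%997=618 h(864,864)=(864*31+864)%997=729 -> [618, 729]
  L3: h(618,729)=(618*31+729)%997=944 -> [944]
  root=944
After append 16 (leaves=[85, 82, 35, 51, 27, 16]):
  L0: [85, 82, 35, 51, 27, 16]
  L1: h(85,82)=(85*31+82)%997=723 h(35,51)=(35*31+51)%997=139 h(27,16)=(27*31+16)%997=853 -> [723, 139, 853]
  L2: h(723,139)=(723*31+139)%997=618 h(853,853)=(853*31+853)%997=377 -> [618, 377]
  L3: h(618,377)=(618*31+377)%997=592 -> [592]
  root=592
After append 7 (leaves=[85, 82, 35, 51, 27, 16, 7]):
  L0: [85, 82, 35, 51, 27, 16, 7]
  L1: h(85,82)=(85*31+82)%997=723 h(35,51)=(35*31+51)%997=139 h(27,16)=(27*31+16)%997=853 h(7,7)=(7*31+7)%997=224 -> [723, 139, 853, 224]
  L2: h(723,139)=(723*31+139)%997=618 h(853,224)=(853*31+224)%997=745 -> [618, 745]
  L3: h(618,745)=(618*31+745)%997=960 -> [960]
  root=960

Answer: 85 723 602 618 944 592 960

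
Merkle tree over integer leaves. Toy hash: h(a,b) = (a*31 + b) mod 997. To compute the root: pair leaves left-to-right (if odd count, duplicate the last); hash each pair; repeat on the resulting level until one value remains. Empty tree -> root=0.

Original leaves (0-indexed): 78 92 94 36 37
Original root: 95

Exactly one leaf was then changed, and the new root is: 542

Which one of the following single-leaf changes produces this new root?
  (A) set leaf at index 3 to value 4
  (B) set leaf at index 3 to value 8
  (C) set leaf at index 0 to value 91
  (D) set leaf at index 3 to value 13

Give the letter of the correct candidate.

Original leaves: [78, 92, 94, 36, 37]
Target new root: 542
Try each candidate change and compute the resulting root:
Candidate A: set leaf[3] = 4 -> leaves = [78, 92, 94, 4, 37]
  L0: [78, 92, 94, 4, 37]
  L1: h(78,92)=(78*31+92)%997=516 h(94,4)=(94*31+4)%997=924 h(37,37)=(37*31+37)%997=187 -> [516, 924, 187]
  L2: h(516,924)=(516*31+924)%997=968 h(187,187)=(187*31+187)%997=2 -> [968, 2]
  L3: h(968,2)=(968*31+2)%997=100 -> [100]
  root = 100 != target 542
Candidate B: set leaf[3] = 8 -> leaves = [78, 92, 94, 8, 37]
  L0: [78, 92, 94, 8, 37]
  L1: h(78,92)=(78*31+92)%997=516 h(94,8)=(94*31+8)%997=928 h(37,37)=(37*31+37)%997=187 -> [516, 928, 187]
  L2: h(516,928)=(516*31+928)%997=972 h(187,187)=(187*31+187)%997=2 -> [972, 2]
  L3: h(972,2)=(972*31+2)%997=224 -> [224]
  root = 224 != target 542
Candidate C: set leaf[0] = 91 -> leaves = [91, 92, 94, 36, 37]
  L0: [91, 92, 94, 36, 37]
  L1: h(91,92)=(91*31+92)%997=919 h(94,36)=(94*31+36)%997=956 h(37,37)=(37*31+37)%997=187 -> [919, 956, 187]
  L2: h(919,956)=(919*31+956)%997=532 h(187,187)=(187*31+187)%997=2 -> [532, 2]
  L3: h(532,2)=(532*31+2)%997=542 -> [542]
  root = 542 == target 542  ** MATCH **
Candidate D: set leaf[3] = 13 -> leaves = [78, 92, 94, 13, 37]
  L0: [78, 92, 94, 13, 37]
  L1: h(78,92)=(78*31+92)%997=516 h(94,13)=(94*31+13)%997=933 h(37,37)=(37*31+37)%997=187 -> [516, 933, 187]
  L2: h(516,933)=(516*31+933)%997=977 h(187,187)=(187*31+187)%997=2 -> [977, 2]
  L3: h(977,2)=(977*31+2)%997=379 -> [379]
  root = 379 != target 542
Candidate C produces the target root.

Answer: C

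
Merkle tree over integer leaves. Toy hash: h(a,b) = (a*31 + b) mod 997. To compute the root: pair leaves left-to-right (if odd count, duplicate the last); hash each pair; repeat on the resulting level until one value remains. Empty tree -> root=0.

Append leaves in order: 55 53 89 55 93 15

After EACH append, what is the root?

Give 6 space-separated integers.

Answer: 55 761 517 483 535 33

Derivation:
After append 55 (leaves=[55]):
  L0: [55]
  root=55
After append 53 (leaves=[55, 53]):
  L0: [55, 53]
  L1: h(55,53)=(55*31+53)%997=761 -> [761]
  root=761
After append 89 (leaves=[55, 53, 89]):
  L0: [55, 53, 89]
  L1: h(55,53)=(55*31+53)%997=761 h(89,89)=(89*31+89)%997=854 -> [761, 854]
  L2: h(761,854)=(761*31+854)%997=517 -> [517]
  root=517
After append 55 (leaves=[55, 53, 89, 55]):
  L0: [55, 53, 89, 55]
  L1: h(55,53)=(55*31+53)%997=761 h(89,55)=(89*31+55)%997=820 -> [761, 820]
  L2: h(761,820)=(761*31+820)%997=483 -> [483]
  root=483
After append 93 (leaves=[55, 53, 89, 55, 93]):
  L0: [55, 53, 89, 55, 93]
  L1: h(55,53)=(55*31+53)%997=761 h(89,55)=(89*31+55)%997=820 h(93,93)=(93*31+93)%997=982 -> [761, 820, 982]
  L2: h(761,820)=(761*31+820)%997=483 h(982,982)=(982*31+982)%997=517 -> [483, 517]
  L3: h(483,517)=(483*31+517)%997=535 -> [535]
  root=535
After append 15 (leaves=[55, 53, 89, 55, 93, 15]):
  L0: [55, 53, 89, 55, 93, 15]
  L1: h(55,53)=(55*31+53)%997=761 h(89,55)=(89*31+55)%997=820 h(93,15)=(93*31+15)%997=904 -> [761, 820, 904]
  L2: h(761,820)=(761*31+820)%997=483 h(904,904)=(904*31+904)%997=15 -> [483, 15]
  L3: h(483,15)=(483*31+15)%997=33 -> [33]
  root=33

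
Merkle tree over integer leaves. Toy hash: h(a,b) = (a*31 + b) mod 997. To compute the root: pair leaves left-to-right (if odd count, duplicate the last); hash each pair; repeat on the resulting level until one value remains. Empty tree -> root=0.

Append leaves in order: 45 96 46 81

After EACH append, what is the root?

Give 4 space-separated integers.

Answer: 45 494 834 869

Derivation:
After append 45 (leaves=[45]):
  L0: [45]
  root=45
After append 96 (leaves=[45, 96]):
  L0: [45, 96]
  L1: h(45,96)=(45*31+96)%997=494 -> [494]
  root=494
After append 46 (leaves=[45, 96, 46]):
  L0: [45, 96, 46]
  L1: h(45,96)=(45*31+96)%997=494 h(46,46)=(46*31+46)%997=475 -> [494, 475]
  L2: h(494,475)=(494*31+475)%997=834 -> [834]
  root=834
After append 81 (leaves=[45, 96, 46, 81]):
  L0: [45, 96, 46, 81]
  L1: h(45,96)=(45*31+96)%997=494 h(46,81)=(46*31+81)%997=510 -> [494, 510]
  L2: h(494,510)=(494*31+510)%997=869 -> [869]
  root=869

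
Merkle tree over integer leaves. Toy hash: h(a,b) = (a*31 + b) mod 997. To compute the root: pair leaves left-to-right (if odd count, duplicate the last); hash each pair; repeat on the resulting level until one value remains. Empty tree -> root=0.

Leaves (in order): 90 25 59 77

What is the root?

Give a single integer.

Answer: 438

Derivation:
L0: [90, 25, 59, 77]
L1: h(90,25)=(90*31+25)%997=821 h(59,77)=(59*31+77)%997=909 -> [821, 909]
L2: h(821,909)=(821*31+909)%997=438 -> [438]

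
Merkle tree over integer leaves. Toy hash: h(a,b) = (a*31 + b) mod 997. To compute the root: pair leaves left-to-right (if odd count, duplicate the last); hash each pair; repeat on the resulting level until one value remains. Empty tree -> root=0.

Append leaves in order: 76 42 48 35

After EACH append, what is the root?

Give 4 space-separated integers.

Answer: 76 404 102 89

Derivation:
After append 76 (leaves=[76]):
  L0: [76]
  root=76
After append 42 (leaves=[76, 42]):
  L0: [76, 42]
  L1: h(76,42)=(76*31+42)%997=404 -> [404]
  root=404
After append 48 (leaves=[76, 42, 48]):
  L0: [76, 42, 48]
  L1: h(76,42)=(76*31+42)%997=404 h(48,48)=(48*31+48)%997=539 -> [404, 539]
  L2: h(404,539)=(404*31+539)%997=102 -> [102]
  root=102
After append 35 (leaves=[76, 42, 48, 35]):
  L0: [76, 42, 48, 35]
  L1: h(76,42)=(76*31+42)%997=404 h(48,35)=(48*31+35)%997=526 -> [404, 526]
  L2: h(404,526)=(404*31+526)%997=89 -> [89]
  root=89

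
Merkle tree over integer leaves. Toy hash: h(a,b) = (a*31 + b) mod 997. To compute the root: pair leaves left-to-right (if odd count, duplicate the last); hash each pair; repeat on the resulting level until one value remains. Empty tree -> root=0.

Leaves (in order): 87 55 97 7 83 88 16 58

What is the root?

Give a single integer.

Answer: 638

Derivation:
L0: [87, 55, 97, 7, 83, 88, 16, 58]
L1: h(87,55)=(87*31+55)%997=758 h(97,7)=(97*31+7)%997=23 h(83,88)=(83*31+88)%997=667 h(16,58)=(16*31+58)%997=554 -> [758, 23, 667, 554]
L2: h(758,23)=(758*31+23)%997=590 h(667,554)=(667*31+554)%997=294 -> [590, 294]
L3: h(590,294)=(590*31+294)%997=638 -> [638]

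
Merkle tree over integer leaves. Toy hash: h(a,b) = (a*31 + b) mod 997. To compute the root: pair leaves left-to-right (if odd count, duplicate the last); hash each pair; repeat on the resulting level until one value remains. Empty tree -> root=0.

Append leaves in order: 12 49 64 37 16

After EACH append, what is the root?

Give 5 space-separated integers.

Answer: 12 421 144 117 71

Derivation:
After append 12 (leaves=[12]):
  L0: [12]
  root=12
After append 49 (leaves=[12, 49]):
  L0: [12, 49]
  L1: h(12,49)=(12*31+49)%997=421 -> [421]
  root=421
After append 64 (leaves=[12, 49, 64]):
  L0: [12, 49, 64]
  L1: h(12,49)=(12*31+49)%997=421 h(64,64)=(64*31+64)%997=54 -> [421, 54]
  L2: h(421,54)=(421*31+54)%997=144 -> [144]
  root=144
After append 37 (leaves=[12, 49, 64, 37]):
  L0: [12, 49, 64, 37]
  L1: h(12,49)=(12*31+49)%997=421 h(64,37)=(64*31+37)%997=27 -> [421, 27]
  L2: h(421,27)=(421*31+27)%997=117 -> [117]
  root=117
After append 16 (leaves=[12, 49, 64, 37, 16]):
  L0: [12, 49, 64, 37, 16]
  L1: h(12,49)=(12*31+49)%997=421 h(64,37)=(64*31+37)%997=27 h(16,16)=(16*31+16)%997=512 -> [421, 27, 512]
  L2: h(421,27)=(421*31+27)%997=117 h(512,512)=(512*31+512)%997=432 -> [117, 432]
  L3: h(117,432)=(117*31+432)%997=71 -> [71]
  root=71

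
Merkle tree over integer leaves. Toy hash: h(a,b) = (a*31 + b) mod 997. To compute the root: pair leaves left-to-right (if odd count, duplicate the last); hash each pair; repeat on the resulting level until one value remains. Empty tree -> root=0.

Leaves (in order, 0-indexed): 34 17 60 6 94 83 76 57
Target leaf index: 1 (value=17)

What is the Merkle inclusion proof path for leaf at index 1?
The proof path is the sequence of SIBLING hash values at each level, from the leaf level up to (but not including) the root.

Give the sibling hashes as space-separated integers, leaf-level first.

Answer: 34 869 605

Derivation:
L0 (leaves): [34, 17, 60, 6, 94, 83, 76, 57], target index=1
L1: h(34,17)=(34*31+17)%997=74 [pair 0] h(60,6)=(60*31+6)%997=869 [pair 1] h(94,83)=(94*31+83)%997=6 [pair 2] h(76,57)=(76*31+57)%997=419 [pair 3] -> [74, 869, 6, 419]
  Sibling for proof at L0: 34
L2: h(74,869)=(74*31+869)%997=172 [pair 0] h(6,419)=(6*31+419)%997=605 [pair 1] -> [172, 605]
  Sibling for proof at L1: 869
L3: h(172,605)=(172*31+605)%997=952 [pair 0] -> [952]
  Sibling for proof at L2: 605
Root: 952
Proof path (sibling hashes from leaf to root): [34, 869, 605]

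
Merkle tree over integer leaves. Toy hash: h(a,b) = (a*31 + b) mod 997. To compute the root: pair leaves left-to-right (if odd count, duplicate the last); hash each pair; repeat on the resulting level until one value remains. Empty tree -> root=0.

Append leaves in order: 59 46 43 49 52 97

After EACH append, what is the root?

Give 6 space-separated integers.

After append 59 (leaves=[59]):
  L0: [59]
  root=59
After append 46 (leaves=[59, 46]):
  L0: [59, 46]
  L1: h(59,46)=(59*31+46)%997=878 -> [878]
  root=878
After append 43 (leaves=[59, 46, 43]):
  L0: [59, 46, 43]
  L1: h(59,46)=(59*31+46)%997=878 h(43,43)=(43*31+43)%997=379 -> [878, 379]
  L2: h(878,379)=(878*31+379)%997=678 -> [678]
  root=678
After append 49 (leaves=[59, 46, 43, 49]):
  L0: [59, 46, 43, 49]
  L1: h(59,46)=(59*31+46)%997=878 h(43,49)=(43*31+49)%997=385 -> [878, 385]
  L2: h(878,385)=(878*31+385)%997=684 -> [684]
  root=684
After append 52 (leaves=[59, 46, 43, 49, 52]):
  L0: [59, 46, 43, 49, 52]
  L1: h(59,46)=(59*31+46)%997=878 h(43,49)=(43*31+49)%997=385 h(52,52)=(52*31+52)%997=667 -> [878, 385, 667]
  L2: h(878,385)=(878*31+385)%997=684 h(667,667)=(667*31+667)%997=407 -> [684, 407]
  L3: h(684,407)=(684*31+407)%997=674 -> [674]
  root=674
After append 97 (leaves=[59, 46, 43, 49, 52, 97]):
  L0: [59, 46, 43, 49, 52, 97]
  L1: h(59,46)=(59*31+46)%997=878 h(43,49)=(43*31+49)%997=385 h(52,97)=(52*31+97)%997=712 -> [878, 385, 712]
  L2: h(878,385)=(878*31+385)%997=684 h(712,712)=(712*31+712)%997=850 -> [684, 850]
  L3: h(684,850)=(684*31+850)%997=120 -> [120]
  root=120

Answer: 59 878 678 684 674 120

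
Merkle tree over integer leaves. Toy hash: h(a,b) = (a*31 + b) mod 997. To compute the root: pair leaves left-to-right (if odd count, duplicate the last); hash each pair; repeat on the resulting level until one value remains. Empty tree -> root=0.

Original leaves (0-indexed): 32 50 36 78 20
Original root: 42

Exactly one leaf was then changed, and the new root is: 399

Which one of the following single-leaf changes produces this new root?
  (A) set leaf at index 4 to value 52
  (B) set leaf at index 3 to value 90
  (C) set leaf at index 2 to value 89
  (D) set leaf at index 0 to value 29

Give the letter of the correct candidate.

Original leaves: [32, 50, 36, 78, 20]
Target new root: 399
Try each candidate change and compute the resulting root:
Candidate A: set leaf[4] = 52 -> leaves = [32, 50, 36, 78, 52]
  L0: [32, 50, 36, 78, 52]
  L1: h(32,50)=(32*31+50)%997=45 h(36,78)=(36*31+78)%997=197 h(52,52)=(52*31+52)%997=667 -> [45, 197, 667]
  L2: h(45,197)=(45*31+197)%997=595 h(667,667)=(667*31+667)%997=407 -> [595, 407]
  L3: h(595,407)=(595*31+407)%997=906 -> [906]
  root = 906 != target 399
Candidate B: set leaf[3] = 90 -> leaves = [32, 50, 36, 90, 20]
  L0: [32, 50, 36, 90, 20]
  L1: h(32,50)=(32*31+50)%997=45 h(36,90)=(36*31+90)%997=209 h(20,20)=(20*31+20)%997=640 -> [45, 209, 640]
  L2: h(45,209)=(45*31+209)%997=607 h(640,640)=(640*31+640)%997=540 -> [607, 540]
  L3: h(607,540)=(607*31+540)%997=414 -> [414]
  root = 414 != target 399
Candidate C: set leaf[2] = 89 -> leaves = [32, 50, 89, 78, 20]
  L0: [32, 50, 89, 78, 20]
  L1: h(32,50)=(32*31+50)%997=45 h(89,78)=(89*31+78)%997=843 h(20,20)=(20*31+20)%997=640 -> [45, 843, 640]
  L2: h(45,843)=(45*31+843)%997=244 h(640,640)=(640*31+640)%997=540 -> [244, 540]
  L3: h(244,540)=(244*31+540)%997=128 -> [128]
  root = 128 != target 399
Candidate D: set leaf[0] = 29 -> leaves = [29, 50, 36, 78, 20]
  L0: [29, 50, 36, 78, 20]
  L1: h(29,50)=(29*31+50)%997=949 h(36,78)=(36*31+78)%997=197 h(20,20)=(20*31+20)%997=640 -> [949, 197, 640]
  L2: h(949,197)=(949*31+197)%997=703 h(640,640)=(640*31+640)%997=540 -> [703, 540]
  L3: h(703,540)=(703*31+540)%997=399 -> [399]
  root = 399 == target 399  ** MATCH **
Candidate D produces the target root.

Answer: D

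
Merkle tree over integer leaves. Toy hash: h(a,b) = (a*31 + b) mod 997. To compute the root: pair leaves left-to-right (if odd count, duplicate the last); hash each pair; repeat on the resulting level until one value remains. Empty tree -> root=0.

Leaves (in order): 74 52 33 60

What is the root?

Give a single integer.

L0: [74, 52, 33, 60]
L1: h(74,52)=(74*31+52)%997=352 h(33,60)=(33*31+60)%997=86 -> [352, 86]
L2: h(352,86)=(352*31+86)%997=31 -> [31]

Answer: 31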